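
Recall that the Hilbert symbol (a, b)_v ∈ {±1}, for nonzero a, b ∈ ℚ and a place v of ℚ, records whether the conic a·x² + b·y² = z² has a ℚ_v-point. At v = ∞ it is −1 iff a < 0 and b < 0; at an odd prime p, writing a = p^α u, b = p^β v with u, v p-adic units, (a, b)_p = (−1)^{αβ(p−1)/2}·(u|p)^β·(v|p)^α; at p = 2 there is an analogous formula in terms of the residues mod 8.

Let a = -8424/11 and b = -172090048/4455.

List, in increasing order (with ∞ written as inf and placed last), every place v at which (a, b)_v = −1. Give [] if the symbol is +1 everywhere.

[2, 11, 17, inf]

Mod squares: a ≡ -286, b ≡ -279565. Check v ∈ {∞, 2, 3, 5, 11, 13, 17, 23}.
v=17: a=17^0·(≡10), b=17^1·(≡12) mod 17; (10|17)=-1, (12|17)=-1; (−1)^{0·1·8}·(-1)^1·(-1)^0 = -1.
v=13: a=13^1·(≡12), b=13^1·(≡1) mod 13; (12|13)=+1, (1|13)=+1; (−1)^{1·1·6}·(+1)^1·(+1)^1 = +1.
v=11: a=11^-1·(≡2), b=11^-1·(≡10) mod 11; (2|11)=-1, (10|11)=-1; (−1)^{-1·-1·5}·(-1)^-1·(-1)^-1 = -1.
v=2: v_2(a)=3, v_2(b)=6; units ≡ 1, 3 (mod 8); ε·ε+αω+βω = 0·1+3·1+6·0 ≡ 1  ⇒  (a,b)_2 = -1.
v=23: a=23^0·(≡12), b=23^3·(≡13) mod 23; (12|23)=+1, (13|23)=+1; (−1)^{0·3·11}·(+1)^3·(+1)^0 = +1.
v=3: a=3^4·(≡2), b=3^-4·(≡2) mod 3; (2|3)=-1, (2|3)=-1; (−1)^{4·-4·1}·(-1)^-4·(-1)^4 = +1.
v=5: a=5^0·(≡1), b=5^-1·(≡2) mod 5; (1|5)=+1, (2|5)=-1; (−1)^{0·-1·2}·(+1)^-1·(-1)^0 = +1.
v=∞: -286 < 0 and -279565 < 0  ⇒  (a,b)_∞ = -1.
|Ram(-286, -279565)| = 4, even; anisotropic at {2, 11, 17, ∞}.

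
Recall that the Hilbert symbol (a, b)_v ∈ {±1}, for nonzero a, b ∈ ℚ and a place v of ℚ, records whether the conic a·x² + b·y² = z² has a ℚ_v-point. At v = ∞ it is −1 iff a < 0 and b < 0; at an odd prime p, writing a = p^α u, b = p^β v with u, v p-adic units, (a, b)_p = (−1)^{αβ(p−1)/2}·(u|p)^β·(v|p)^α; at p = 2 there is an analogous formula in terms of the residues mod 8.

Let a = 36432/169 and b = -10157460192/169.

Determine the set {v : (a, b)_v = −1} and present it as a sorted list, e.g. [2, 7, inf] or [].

[2, 29]

(a, b) ≡ (253, -1102) mod (ℚ^×)²; places V = {2, 3, 11, 13, 19, 23, 29, ∞}.
(a,b)_2: α=4, β=5; u≡5, v≡1 (mod 8); ε(u)ε(v)=0·0, αω(v)=4·0, βω(u)=5·1; sum ≡ 1  ⇒  -1.
(a,b)_23: α=1, u≡14; β=2, v≡9 (mod 23); (14|23)=-1, (9|23)=+1; sign (−1)^0·-1^2·+1^1 = +1.
(a,b)_3: α=2, u≡1; β=2, v≡2 (mod 3); (1|3)=+1, (2|3)=-1; sign (−1)^0·+1^2·-1^2 = +1.
(a,b)_11: α=1, u≡3; β=2, v≡5 (mod 11); (3|11)=+1, (5|11)=+1; sign (−1)^0·+1^2·+1^1 = +1.
(a,b)_13: α=-2, u≡6; β=-2, v≡4 (mod 13); (6|13)=-1, (4|13)=+1; sign (−1)^0·-1^-2·+1^-2 = +1.
(a,b)_∞: sgn(253)=+, sgn(-1102)=−, so +1.
(a,b)_19: α=0, u≡5; β=1, v≡8 (mod 19); (5|19)=+1, (8|19)=-1; sign (−1)^0·+1^1·-1^0 = +1.
(a,b)_29: α=0, u≡10; β=1, v≡24 (mod 29); (10|29)=-1, (24|29)=+1; sign (−1)^0·-1^1·+1^0 = -1.
(253, -1102 / ℚ) ramifies at {2, 29}: a division algebra.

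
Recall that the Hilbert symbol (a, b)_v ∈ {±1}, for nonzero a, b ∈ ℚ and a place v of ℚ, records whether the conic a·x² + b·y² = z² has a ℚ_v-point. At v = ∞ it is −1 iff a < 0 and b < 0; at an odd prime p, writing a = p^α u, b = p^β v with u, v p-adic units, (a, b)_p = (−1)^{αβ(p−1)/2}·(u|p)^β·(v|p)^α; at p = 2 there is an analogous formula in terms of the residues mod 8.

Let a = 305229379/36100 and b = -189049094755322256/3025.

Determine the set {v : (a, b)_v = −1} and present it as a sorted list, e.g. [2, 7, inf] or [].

Mod squares: a ≡ 36859, b ≡ -19721. Check v ∈ {∞, 2, 3, 5, 7, 11, 13, 19, 29, 31, 37, 41}.
v=2: v_2(a)=-2, v_2(b)=4; units ≡ 3, 7 (mod 8); ε·ε+αω+βω = 1·1+-2·0+4·1 ≡ 1  ⇒  (a,b)_2 = -1.
v=19: a=19^-2·(≡12), b=19^0·(≡16) mod 19; (12|19)=-1, (16|19)=+1; (−1)^{-2·0·9}·(-1)^0·(+1)^-2 = +1.
v=29: a=29^1·(≡16), b=29^2·(≡4) mod 29; (16|29)=+1, (4|29)=+1; (−1)^{1·2·14}·(+1)^2·(+1)^1 = +1.
v=11: a=11^0·(≡9), b=11^-2·(≡6) mod 11; (9|11)=+1, (6|11)=-1; (−1)^{0·-2·5}·(+1)^-2·(-1)^0 = +1.
v=37: a=37^0·(≡1), b=37^1·(≡2) mod 37; (1|37)=+1, (2|37)=-1; (−1)^{0·1·18}·(+1)^1·(-1)^0 = +1.
v=13: a=13^2·(≡12), b=13^1·(≡9) mod 13; (12|13)=+1, (9|13)=+1; (−1)^{2·1·6}·(+1)^1·(+1)^2 = +1.
v=7: a=7^2·(≡4), b=7^2·(≡5) mod 7; (4|7)=+1, (5|7)=-1; (−1)^{2·2·3}·(+1)^2·(-1)^2 = +1.
v=3: a=3^0·(≡1), b=3^2·(≡1) mod 3; (1|3)=+1, (1|3)=+1; (−1)^{0·2·1}·(+1)^2·(+1)^0 = +1.
v=41: a=41^1·(≡35), b=41^3·(≡38) mod 41; (35|41)=-1, (38|41)=-1; (−1)^{1·3·20}·(-1)^3·(-1)^1 = +1.
v=∞: 36859 > 0 and -19721 < 0  ⇒  (a,b)_∞ = +1.
v=31: a=31^1·(≡26), b=31^2·(≡21) mod 31; (26|31)=-1, (21|31)=-1; (−1)^{1·2·15}·(-1)^2·(-1)^1 = -1.
v=5: a=5^-2·(≡1), b=5^-2·(≡4) mod 5; (1|5)=+1, (4|5)=+1; (−1)^{-2·-2·2}·(+1)^-2·(+1)^-2 = +1.
(36859, -19721 / ℚ) ramifies at {2, 31}: a division algebra.

[2, 31]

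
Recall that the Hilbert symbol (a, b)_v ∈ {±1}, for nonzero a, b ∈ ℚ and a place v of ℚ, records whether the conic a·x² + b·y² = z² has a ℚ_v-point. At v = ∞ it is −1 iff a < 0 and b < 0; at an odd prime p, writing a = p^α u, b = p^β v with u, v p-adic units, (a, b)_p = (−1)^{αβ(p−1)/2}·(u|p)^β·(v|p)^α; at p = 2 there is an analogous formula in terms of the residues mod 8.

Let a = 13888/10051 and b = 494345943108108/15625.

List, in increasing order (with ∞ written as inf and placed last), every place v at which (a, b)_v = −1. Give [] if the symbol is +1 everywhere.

Mod squares: a ≡ 4123, b ≡ 32401603. Check v ∈ {∞, 2, 3, 5, 7, 13, 19, 23, 31, 37, 41, 53}.
v=31: a=31^1·(≡2), b=31^3·(≡6) mod 31; (2|31)=+1, (6|31)=-1; (−1)^{1·3·15}·(+1)^3·(-1)^1 = +1.
v=3: a=3^0·(≡1), b=3^4·(≡1) mod 3; (1|3)=+1, (1|3)=+1; (−1)^{0·4·1}·(+1)^4·(+1)^0 = +1.
v=7: a=7^1·(≡4), b=7^2·(≡5) mod 7; (4|7)=+1, (5|7)=-1; (−1)^{1·2·3}·(+1)^2·(-1)^1 = -1.
v=13: a=13^0·(≡2), b=13^1·(≡5) mod 13; (2|13)=-1, (5|13)=-1; (−1)^{0·1·6}·(-1)^1·(-1)^0 = -1.
v=2: v_2(a)=6, v_2(b)=2; units ≡ 3, 3 (mod 8); ε·ε+αω+βω = 1·1+6·1+2·1 ≡ 1  ⇒  (a,b)_2 = -1.
v=53: a=53^0·(≡25), b=53^1·(≡7) mod 53; (25|53)=+1, (7|53)=+1; (−1)^{0·1·26}·(+1)^1·(+1)^0 = +1.
v=19: a=19^-1·(≡13), b=19^0·(≡10) mod 19; (13|19)=-1, (10|19)=-1; (−1)^{-1·0·9}·(-1)^0·(-1)^-1 = -1.
v=∞: 4123 > 0 and 32401603 > 0  ⇒  (a,b)_∞ = +1.
v=23: a=23^-2·(≡1), b=23^0·(≡16) mod 23; (1|23)=+1, (16|23)=+1; (−1)^{-2·0·11}·(+1)^0·(+1)^-2 = +1.
v=37: a=37^0·(≡36), b=37^1·(≡16) mod 37; (36|37)=+1, (16|37)=+1; (−1)^{0·1·18}·(+1)^1·(+1)^0 = +1.
v=5: a=5^0·(≡3), b=5^-6·(≡3) mod 5; (3|5)=-1, (3|5)=-1; (−1)^{0·-6·2}·(-1)^-6·(-1)^0 = +1.
v=41: a=41^0·(≡5), b=41^1·(≡37) mod 41; (5|41)=+1, (37|41)=+1; (−1)^{0·1·20}·(+1)^1·(+1)^0 = +1.
(4123, 32401603 / ℚ) ramifies at {2, 7, 13, 19}: a division algebra.

[2, 7, 13, 19]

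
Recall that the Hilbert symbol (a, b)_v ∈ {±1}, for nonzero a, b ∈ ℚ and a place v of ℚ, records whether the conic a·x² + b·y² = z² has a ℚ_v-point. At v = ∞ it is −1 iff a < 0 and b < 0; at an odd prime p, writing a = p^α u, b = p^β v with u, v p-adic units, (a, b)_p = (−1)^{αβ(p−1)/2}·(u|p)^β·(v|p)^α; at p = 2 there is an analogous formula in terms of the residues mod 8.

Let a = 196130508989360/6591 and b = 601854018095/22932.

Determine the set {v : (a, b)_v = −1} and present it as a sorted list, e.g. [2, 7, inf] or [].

[3, 11, 13, 41]

Mod squares: a ≡ 3253965, b ≡ 29315. Check v ∈ {∞, 2, 3, 5, 7, 11, 13, 17, 23, 31, 37, 41}.
v=∞: 3253965 > 0 and 29315 > 0  ⇒  (a,b)_∞ = +1.
v=5: a=5^1·(≡2), b=5^1·(≡2) mod 5; (2|5)=-1, (2|5)=-1; (−1)^{1·1·2}·(-1)^1·(-1)^1 = +1.
v=3: a=3^-1·(≡2), b=3^-2·(≡2) mod 3; (2|3)=-1, (2|3)=-1; (−1)^{-1·-2·1}·(-1)^-2·(-1)^-1 = -1.
v=41: a=41^1·(≡29), b=41^1·(≡4) mod 41; (29|41)=-1, (4|41)=+1; (−1)^{1·1·20}·(-1)^1·(+1)^1 = -1.
v=23: a=23^2·(≡7), b=23^0·(≡3) mod 23; (7|23)=-1, (3|23)=+1; (−1)^{2·0·11}·(-1)^0·(+1)^2 = +1.
v=31: a=31^2·(≡9), b=31^4·(≡10) mod 31; (9|31)=+1, (10|31)=+1; (−1)^{2·4·15}·(+1)^4·(+1)^2 = +1.
v=7: a=7^0·(≡2), b=7^-2·(≡6) mod 7; (2|7)=+1, (6|7)=-1; (−1)^{0·-2·3}·(+1)^-2·(-1)^0 = +1.
v=13: a=13^-3·(≡12), b=13^-1·(≡2) mod 13; (12|13)=+1, (2|13)=-1; (−1)^{-3·-1·6}·(+1)^-1·(-1)^-3 = -1.
v=37: a=37^1·(≡3), b=37^0·(≡26) mod 37; (3|37)=+1, (26|37)=+1; (−1)^{1·0·18}·(+1)^0·(+1)^1 = +1.
v=17: a=17^2·(≡10), b=17^2·(≡10) mod 17; (10|17)=-1, (10|17)=-1; (−1)^{2·2·8}·(-1)^2·(-1)^2 = +1.
v=2: v_2(a)=4, v_2(b)=-2; units ≡ 5, 3 (mod 8); ε·ε+αω+βω = 0·1+4·1+-2·1 ≡ 0  ⇒  (a,b)_2 = +1.
v=11: a=11^1·(≡4), b=11^1·(≡9) mod 11; (4|11)=+1, (9|11)=+1; (−1)^{1·1·5}·(+1)^1·(+1)^1 = -1.
Ram(3253965, 29315) = {3, 11, 13, 41}; no ℚ_3-point on the conic.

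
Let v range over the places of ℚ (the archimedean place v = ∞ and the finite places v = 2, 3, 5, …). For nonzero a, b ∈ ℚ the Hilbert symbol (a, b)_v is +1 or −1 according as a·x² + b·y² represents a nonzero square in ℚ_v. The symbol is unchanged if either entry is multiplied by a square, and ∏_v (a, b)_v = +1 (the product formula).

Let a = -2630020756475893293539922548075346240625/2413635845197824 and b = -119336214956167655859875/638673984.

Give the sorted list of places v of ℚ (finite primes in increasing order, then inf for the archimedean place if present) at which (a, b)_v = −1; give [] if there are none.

[5, 7, 11, 17, 37, 43, 47, inf]

(a, b) ≡ (-2192785, -34595) mod (ℚ^×)²; places V = {2, 3, 5, 7, 11, 13, 17, 31, 37, 43, 47, ∞}.
(a,b)_5: α=5, u≡2; β=3, v≡4 (mod 5); (2|5)=-1, (4|5)=+1; sign (−1)^0·-1^3·+1^5 = -1.
(a,b)_17: α=2, u≡11; β=1, v≡6 (mod 17); (11|17)=-1, (6|17)=-1; sign (−1)^0·-1^1·-1^2 = -1.
(a,b)_47: α=3, u≡4; β=2, v≡45 (mod 47); (4|47)=+1, (45|47)=-1; sign (−1)^0·+1^2·-1^3 = -1.
(a,b)_3: α=-20, u≡2; β=-10, v≡1 (mod 3); (2|3)=-1, (1|3)=+1; sign (−1)^0·-1^-10·+1^-20 = +1.
(a,b)_43: α=3, u≡26; β=2, v≡7 (mod 43); (26|43)=-1, (7|43)=-1; sign (−1)^0·-1^2·-1^3 = -1.
(a,b)_13: α=-2, u≡12; β=-2, v≡11 (mod 13); (12|13)=+1, (11|13)=-1; sign (−1)^0·+1^-2·-1^-2 = +1.
(a,b)_∞: sgn(-2192785)=−, sgn(-34595)=−, so -1.
(a,b)_31: α=3, u≡1; β=2, v≡7 (mod 31); (1|31)=+1, (7|31)=+1; sign (−1)^0·+1^2·+1^3 = +1.
(a,b)_7: α=9, u≡4; β=4, v≡3 (mod 7); (4|7)=+1, (3|7)=-1; sign (−1)^0·+1^4·-1^9 = -1.
(a,b)_2: α=-12, β=-6; u≡7, v≡5 (mod 8); ε(u)ε(v)=1·0, αω(v)=-12·1, βω(u)=-6·0; sum ≡ 0  ⇒  +1.
(a,b)_11: α=8, u≡8; β=5, v≡9 (mod 11); (8|11)=-1, (9|11)=+1; sign (−1)^0·-1^5·+1^8 = -1.
(a,b)_37: α=2, u≡15; β=1, v≡10 (mod 37); (15|37)=-1, (10|37)=+1; sign (−1)^0·-1^1·+1^2 = -1.
Ram(-2192785, -34595) = {5, 7, 11, 17, 37, 43, 47, ∞}; no ℚ_5-point on the conic.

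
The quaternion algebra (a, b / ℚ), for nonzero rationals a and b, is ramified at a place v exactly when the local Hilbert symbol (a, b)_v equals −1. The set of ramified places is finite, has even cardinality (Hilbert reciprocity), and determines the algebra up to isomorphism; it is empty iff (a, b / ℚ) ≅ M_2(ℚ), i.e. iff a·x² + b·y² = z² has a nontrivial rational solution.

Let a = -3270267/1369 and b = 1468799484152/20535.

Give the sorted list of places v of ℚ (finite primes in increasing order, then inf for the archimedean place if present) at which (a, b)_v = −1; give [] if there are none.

(a, b) ≡ (-3003, 746130) mod (ℚ^×)²; places V = {2, 3, 5, 7, 11, 13, 17, 19, 37, ∞}.
(a,b)_7: α=1, u≡5; β=1, v≡1 (mod 7); (5|7)=-1, (1|7)=+1; sign (−1)^1·-1^1·+1^1 = +1.
(a,b)_37: α=-2, u≡15; β=-2, v≡11 (mod 37); (15|37)=-1, (11|37)=+1; sign (−1)^0·-1^-2·+1^-2 = +1.
(a,b)_17: α=0, u≡12; β=1, v≡13 (mod 17); (12|17)=-1, (13|17)=+1; sign (−1)^0·-1^1·+1^0 = -1.
(a,b)_11: α=3, u≡8; β=3, v≡5 (mod 11); (8|11)=-1, (5|11)=+1; sign (−1)^1·-1^3·+1^3 = +1.
(a,b)_19: α=0, u≡13; β=3, v≡1 (mod 19); (13|19)=-1, (1|19)=+1; sign (−1)^0·-1^3·+1^0 = -1.
(a,b)_5: α=0, u≡2; β=-1, v≡1 (mod 5); (2|5)=-1, (1|5)=+1; sign (−1)^0·-1^-1·+1^0 = -1.
(a,b)_2: α=0, β=3; u≡5, v≡1 (mod 8); ε(u)ε(v)=0·0, αω(v)=0·0, βω(u)=3·1; sum ≡ 1  ⇒  -1.
(a,b)_3: α=3, u≡1; β=-1, v≡1 (mod 3); (1|3)=+1, (1|3)=+1; sign (−1)^1·+1^-1·+1^3 = -1.
(a,b)_∞: sgn(-3003)=−, sgn(746130)=+, so +1.
(a,b)_13: α=1, u≡1; β=2, v≡2 (mod 13); (1|13)=+1, (2|13)=-1; sign (−1)^0·+1^2·-1^1 = -1.
Ram(-3003, 746130) = {2, 3, 5, 13, 17, 19}; no ℚ_2-point on the conic.

[2, 3, 5, 13, 17, 19]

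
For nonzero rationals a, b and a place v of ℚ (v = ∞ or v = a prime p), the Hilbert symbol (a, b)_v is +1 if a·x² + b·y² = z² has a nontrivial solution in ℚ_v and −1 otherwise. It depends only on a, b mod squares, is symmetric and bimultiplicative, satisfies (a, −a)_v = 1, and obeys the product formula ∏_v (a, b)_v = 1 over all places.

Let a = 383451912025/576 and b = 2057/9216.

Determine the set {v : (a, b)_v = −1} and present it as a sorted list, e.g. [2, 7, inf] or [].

[17, 29]

Mod squares: a ≡ 6409, b ≡ 17. Check v ∈ {∞, 2, 3, 5, 7, 11, 13, 17, 29}.
v=3: a=3^-2·(≡1), b=3^-2·(≡2) mod 3; (1|3)=+1, (2|3)=-1; (−1)^{-2·-2·1}·(+1)^-2·(-1)^-2 = +1.
v=17: a=17^3·(≡10), b=17^1·(≡1) mod 17; (10|17)=-1, (1|17)=+1; (−1)^{3·1·8}·(-1)^1·(+1)^3 = -1.
v=7: a=7^2·(≡2), b=7^0·(≡5) mod 7; (2|7)=+1, (5|7)=-1; (−1)^{2·0·3}·(+1)^0·(-1)^2 = +1.
v=29: a=29^1·(≡2), b=29^0·(≡10) mod 29; (2|29)=-1, (10|29)=-1; (−1)^{1·0·14}·(-1)^0·(-1)^1 = -1.
v=11: a=11^0·(≡7), b=11^2·(≡8) mod 11; (7|11)=-1, (8|11)=-1; (−1)^{0·2·5}·(-1)^2·(-1)^0 = +1.
v=∞: 6409 > 0 and 17 > 0  ⇒  (a,b)_∞ = +1.
v=5: a=5^2·(≡1), b=5^0·(≡2) mod 5; (1|5)=+1, (2|5)=-1; (−1)^{2·0·2}·(+1)^0·(-1)^2 = +1.
v=13: a=13^3·(≡1), b=13^0·(≡10) mod 13; (1|13)=+1, (10|13)=+1; (−1)^{3·0·6}·(+1)^0·(+1)^3 = +1.
v=2: v_2(a)=-6, v_2(b)=-10; units ≡ 1, 1 (mod 8); ε·ε+αω+βω = 0·0+-6·0+-10·0 ≡ 0  ⇒  (a,b)_2 = +1.
Ram(6409, 17) = {17, 29}; no ℚ_17-point on the conic.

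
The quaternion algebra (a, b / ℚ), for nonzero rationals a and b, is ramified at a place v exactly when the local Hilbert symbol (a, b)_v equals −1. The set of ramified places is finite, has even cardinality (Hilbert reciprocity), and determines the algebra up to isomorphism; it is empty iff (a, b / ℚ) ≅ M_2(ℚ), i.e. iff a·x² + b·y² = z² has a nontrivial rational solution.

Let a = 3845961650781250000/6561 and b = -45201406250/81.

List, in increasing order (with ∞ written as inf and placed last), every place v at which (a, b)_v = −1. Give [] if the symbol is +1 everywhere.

[2, 11, 13, 17]

(a, b) ≡ (85, -10010) mod (ℚ^×)²; places V = {2, 3, 5, 7, 11, 13, 17, ∞}.
(a,b)_2: α=4, β=1; u≡5, v≡3 (mod 8); ε(u)ε(v)=0·1, αω(v)=4·1, βω(u)=1·1; sum ≡ 1  ⇒  -1.
(a,b)_7: α=2, u≡1; β=1, v≡6 (mod 7); (1|7)=+1, (6|7)=-1; sign (−1)^0·+1^1·-1^2 = +1.
(a,b)_5: α=11, u≡3; β=7, v≡2 (mod 5); (3|5)=-1, (2|5)=-1; sign (−1)^0·-1^7·-1^11 = +1.
(a,b)_3: α=-8, u≡1; β=-4, v≡1 (mod 3); (1|3)=+1, (1|3)=+1; sign (−1)^0·+1^-4·+1^-8 = +1.
(a,b)_13: α=2, u≡6; β=1, v≡3 (mod 13); (6|13)=-1, (3|13)=+1; sign (−1)^0·-1^1·+1^2 = -1.
(a,b)_∞: sgn(85)=+, sgn(-10010)=−, so +1.
(a,b)_11: α=2, u≡7; β=1, v≡3 (mod 11); (7|11)=-1, (3|11)=+1; sign (−1)^0·-1^1·+1^2 = -1.
(a,b)_17: α=3, u≡10; β=2, v≡7 (mod 17); (10|17)=-1, (7|17)=-1; sign (−1)^0·-1^2·-1^3 = -1.
Ram(85, -10010) = {2, 11, 13, 17}; no ℚ_2-point on the conic.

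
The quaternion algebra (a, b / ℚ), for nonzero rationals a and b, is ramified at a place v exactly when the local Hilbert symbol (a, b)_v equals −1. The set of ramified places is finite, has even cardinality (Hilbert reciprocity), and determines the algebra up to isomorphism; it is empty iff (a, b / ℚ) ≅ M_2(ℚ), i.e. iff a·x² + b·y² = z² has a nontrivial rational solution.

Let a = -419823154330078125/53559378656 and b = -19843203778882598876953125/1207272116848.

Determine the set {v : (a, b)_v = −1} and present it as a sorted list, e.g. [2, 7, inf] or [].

[2, 5, 7, inf]

Mod squares: a ≡ -2310, b ≡ -1155. Check v ∈ {∞, 2, 3, 5, 7, 11, 23, 29, 47}.
v=23: a=23^2·(≡8), b=23^2·(≡8) mod 23; (8|23)=+1, (8|23)=+1; (−1)^{2·2·11}·(+1)^2·(+1)^2 = +1.
v=5: a=5^9·(≡3), b=5^17·(≡1) mod 5; (3|5)=-1, (1|5)=+1; (−1)^{9·17·2}·(-1)^17·(+1)^9 = -1.
v=∞: -2310 < 0 and -1155 < 0  ⇒  (a,b)_∞ = -1.
v=47: a=47^-4·(≡33), b=47^-6·(≡30) mod 47; (33|47)=-1, (30|47)=-1; (−1)^{-4·-6·23}·(-1)^-6·(-1)^-4 = +1.
v=11: a=11^5·(≡10), b=11^7·(≡9) mod 11; (10|11)=-1, (9|11)=+1; (−1)^{5·7·5}·(-1)^7·(+1)^5 = +1.
v=3: a=3^1·(≡1), b=3^1·(≡2) mod 3; (1|3)=+1, (2|3)=-1; (−1)^{1·1·1}·(+1)^1·(-1)^1 = +1.
v=2: v_2(a)=-5, v_2(b)=-4; units ≡ 5, 5 (mod 8); ε·ε+αω+βω = 0·0+-5·1+-4·1 ≡ 1  ⇒  (a,b)_2 = -1.
v=29: a=29^2·(≡21), b=29^2·(≡5) mod 29; (21|29)=-1, (5|29)=+1; (−1)^{2·2·14}·(-1)^2·(+1)^2 = +1.
v=7: a=7^-3·(≡3), b=7^-1·(≡5) mod 7; (3|7)=-1, (5|7)=-1; (−1)^{-3·-1·3}·(-1)^-1·(-1)^-3 = -1.
Ram(-2310, -1155) = {2, 5, 7, ∞}; no ℚ_2-point on the conic.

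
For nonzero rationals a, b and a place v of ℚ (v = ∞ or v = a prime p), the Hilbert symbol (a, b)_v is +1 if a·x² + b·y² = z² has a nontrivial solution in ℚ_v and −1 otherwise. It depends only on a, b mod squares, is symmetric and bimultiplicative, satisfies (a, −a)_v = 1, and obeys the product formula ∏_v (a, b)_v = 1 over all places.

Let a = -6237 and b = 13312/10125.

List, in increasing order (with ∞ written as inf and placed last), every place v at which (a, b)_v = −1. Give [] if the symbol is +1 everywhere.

(a, b) ≡ (-77, 65) mod (ℚ^×)²; places V = {2, 3, 5, 7, 11, 13, ∞}.
(a,b)_7: α=1, u≡5; β=0, v≡4 (mod 7); (5|7)=-1, (4|7)=+1; sign (−1)^0·-1^0·+1^1 = +1.
(a,b)_3: α=4, u≡1; β=-4, v≡2 (mod 3); (1|3)=+1, (2|3)=-1; sign (−1)^0·+1^-4·-1^4 = +1.
(a,b)_∞: sgn(-77)=−, sgn(65)=+, so +1.
(a,b)_11: α=1, u≡5; β=0, v≡7 (mod 11); (5|11)=+1, (7|11)=-1; sign (−1)^0·+1^0·-1^1 = -1.
(a,b)_2: α=0, β=10; u≡3, v≡1 (mod 8); ε(u)ε(v)=1·0, αω(v)=0·0, βω(u)=10·1; sum ≡ 0  ⇒  +1.
(a,b)_13: α=0, u≡3; β=1, v≡8 (mod 13); (3|13)=+1, (8|13)=-1; sign (−1)^0·+1^1·-1^0 = +1.
(a,b)_5: α=0, u≡3; β=-3, v≡2 (mod 5); (3|5)=-1, (2|5)=-1; sign (−1)^0·-1^-3·-1^0 = -1.
|Ram(-77, 65)| = 2, even; anisotropic at {5, 11}.

[5, 11]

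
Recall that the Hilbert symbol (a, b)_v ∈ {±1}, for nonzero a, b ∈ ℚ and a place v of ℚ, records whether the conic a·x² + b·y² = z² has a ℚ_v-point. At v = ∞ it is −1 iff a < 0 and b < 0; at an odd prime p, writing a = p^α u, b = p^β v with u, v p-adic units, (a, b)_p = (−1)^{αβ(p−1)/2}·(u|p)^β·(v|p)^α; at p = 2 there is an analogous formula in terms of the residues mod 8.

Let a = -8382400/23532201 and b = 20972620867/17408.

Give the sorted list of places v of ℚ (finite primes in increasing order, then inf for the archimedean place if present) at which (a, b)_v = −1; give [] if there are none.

[11, 17, 29, 37]

Mod squares: a ≡ -31, b ≡ 200651. Check v ∈ {∞, 2, 3, 5, 7, 11, 13, 17, 29, 31, 37, 43}.
v=2: v_2(a)=6, v_2(b)=-10; units ≡ 1, 3 (mod 8); ε·ε+αω+βω = 0·1+6·1+-10·0 ≡ 0  ⇒  (a,b)_2 = +1.
v=13: a=13^2·(≡2), b=13^0·(≡3) mod 13; (2|13)=-1, (3|13)=+1; (−1)^{2·0·6}·(-1)^0·(+1)^2 = +1.
v=17: a=17^0·(≡14), b=17^-1·(≡6) mod 17; (14|17)=-1, (6|17)=-1; (−1)^{0·-1·8}·(-1)^-1·(-1)^0 = -1.
v=43: a=43^0·(≡3), b=43^2·(≡41) mod 43; (3|43)=-1, (41|43)=+1; (−1)^{0·2·21}·(-1)^2·(+1)^0 = +1.
v=11: a=11^-2·(≡7), b=11^1·(≡4) mod 11; (7|11)=-1, (4|11)=+1; (−1)^{-2·1·5}·(-1)^1·(+1)^-2 = -1.
v=29: a=29^0·(≡18), b=29^1·(≡11) mod 29; (18|29)=-1, (11|29)=-1; (−1)^{0·1·14}·(-1)^1·(-1)^0 = -1.
v=5: a=5^2·(≡4), b=5^0·(≡4) mod 5; (4|5)=+1, (4|5)=+1; (−1)^{2·0·2}·(+1)^0·(+1)^2 = +1.
v=37: a=37^0·(≡20), b=37^1·(≡28) mod 37; (20|37)=-1, (28|37)=+1; (−1)^{0·1·18}·(-1)^1·(+1)^0 = -1.
v=7: a=7^-4·(≡2), b=7^0·(≡5) mod 7; (2|7)=+1, (5|7)=-1; (−1)^{-4·0·3}·(+1)^0·(-1)^-4 = +1.
v=3: a=3^-4·(≡2), b=3^0·(≡2) mod 3; (2|3)=-1, (2|3)=-1; (−1)^{-4·0·1}·(-1)^0·(-1)^-4 = +1.
v=∞: -31 < 0 and 200651 > 0  ⇒  (a,b)_∞ = +1.
v=31: a=31^1·(≡21), b=31^2·(≡7) mod 31; (21|31)=-1, (7|31)=+1; (−1)^{1·2·15}·(-1)^2·(+1)^1 = +1.
Ram(-31, 200651) = {11, 17, 29, 37}; no ℚ_11-point on the conic.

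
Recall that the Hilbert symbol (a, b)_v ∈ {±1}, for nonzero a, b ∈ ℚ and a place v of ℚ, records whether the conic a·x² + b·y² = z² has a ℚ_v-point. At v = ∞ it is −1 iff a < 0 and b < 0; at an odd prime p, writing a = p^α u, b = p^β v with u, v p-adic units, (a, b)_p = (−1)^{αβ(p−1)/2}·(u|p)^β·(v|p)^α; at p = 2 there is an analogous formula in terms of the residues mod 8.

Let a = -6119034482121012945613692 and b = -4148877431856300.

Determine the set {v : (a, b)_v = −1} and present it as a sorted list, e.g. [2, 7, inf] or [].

(a, b) ≡ (-10127, -404547) mod (ℚ^×)²; places V = {2, 3, 5, 11, 13, 19, 23, 41, ∞}.
(a,b)_3: α=4, u≡1; β=1, v≡1 (mod 3); (1|3)=+1, (1|3)=+1; sign (−1)^0·+1^1·+1^4 = +1.
(a,b)_41: α=5, u≡37; β=3, v≡6 (mod 41); (37|41)=+1, (6|41)=-1; sign (−1)^0·+1^3·-1^5 = -1.
(a,b)_19: α=3, u≡2; β=2, v≡5 (mod 19); (2|19)=-1, (5|19)=+1; sign (−1)^0·-1^2·+1^3 = +1.
(a,b)_2: α=2, β=2; u≡1, v≡5 (mod 8); ε(u)ε(v)=0·0, αω(v)=2·1, βω(u)=2·0; sum ≡ 0  ⇒  +1.
(a,b)_23: α=2, u≡16; β=1, v≡6 (mod 23); (16|23)=+1, (6|23)=+1; sign (−1)^0·+1^1·+1^2 = +1.
(a,b)_11: α=2, u≡3; β=1, v≡2 (mod 11); (3|11)=+1, (2|11)=-1; sign (−1)^0·+1^1·-1^2 = +1.
(a,b)_13: α=5, u≡12; β=3, v≡1 (mod 13); (12|13)=+1, (1|13)=+1; sign (−1)^0·+1^3·+1^5 = +1.
(a,b)_∞: sgn(-10127)=−, sgn(-404547)=−, so -1.
(a,b)_5: α=0, u≡3; β=2, v≡3 (mod 5); (3|5)=-1, (3|5)=-1; sign (−1)^0·-1^2·-1^0 = +1.
Ram(-10127, -404547) = {41, ∞}; no ℚ_41-point on the conic.

[41, inf]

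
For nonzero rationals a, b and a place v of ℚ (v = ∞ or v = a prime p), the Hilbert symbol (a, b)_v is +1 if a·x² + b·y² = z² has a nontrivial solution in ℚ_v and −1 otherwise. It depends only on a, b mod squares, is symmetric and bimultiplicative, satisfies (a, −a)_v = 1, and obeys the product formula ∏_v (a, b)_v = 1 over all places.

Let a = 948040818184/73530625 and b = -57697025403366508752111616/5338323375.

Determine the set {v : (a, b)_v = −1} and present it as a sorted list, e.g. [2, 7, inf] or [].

Mod squares: a ≡ 975154, b ≡ -14627310. Check v ∈ {∞, 2, 3, 5, 7, 11, 17, 23, 29, 43}.
v=29: a=29^3·(≡10), b=29^5·(≡24) mod 29; (10|29)=-1, (24|29)=+1; (−1)^{3·5·14}·(-1)^5·(+1)^3 = -1.
v=∞: 975154 > 0 and -14627310 < 0  ⇒  (a,b)_∞ = +1.
v=7: a=7^-6·(≡6), b=7^-6·(≡1) mod 7; (6|7)=-1, (1|7)=+1; (−1)^{-6·-6·3}·(-1)^-6·(+1)^-6 = +1.
v=23: a=23^1·(≡18), b=23^3·(≡1) mod 23; (18|23)=+1, (1|23)=+1; (−1)^{1·3·11}·(+1)^3·(+1)^1 = -1.
v=17: a=17^3·(≡4), b=17^5·(≡15) mod 17; (4|17)=+1, (15|17)=+1; (−1)^{3·5·8}·(+1)^5·(+1)^3 = +1.
v=2: v_2(a)=3, v_2(b)=11; units ≡ 1, 1 (mod 8); ε·ε+αω+βω = 0·0+3·0+11·0 ≡ 0  ⇒  (a,b)_2 = +1.
v=11: a=11^0·(≡3), b=11^-2·(≡6) mod 11; (3|11)=+1, (6|11)=-1; (−1)^{0·-2·5}·(+1)^-2·(-1)^0 = +1.
v=43: a=43^1·(≡16), b=43^3·(≡20) mod 43; (16|43)=+1, (20|43)=-1; (−1)^{1·3·21}·(+1)^3·(-1)^1 = +1.
v=3: a=3^0·(≡1), b=3^-1·(≡1) mod 3; (1|3)=+1, (1|3)=+1; (−1)^{0·-1·1}·(+1)^-1·(+1)^0 = +1.
v=5: a=5^-4·(≡1), b=5^-3·(≡2) mod 5; (1|5)=+1, (2|5)=-1; (−1)^{-4·-3·2}·(+1)^-3·(-1)^-4 = +1.
|Ram(975154, -14627310)| = 2, even; anisotropic at {23, 29}.

[23, 29]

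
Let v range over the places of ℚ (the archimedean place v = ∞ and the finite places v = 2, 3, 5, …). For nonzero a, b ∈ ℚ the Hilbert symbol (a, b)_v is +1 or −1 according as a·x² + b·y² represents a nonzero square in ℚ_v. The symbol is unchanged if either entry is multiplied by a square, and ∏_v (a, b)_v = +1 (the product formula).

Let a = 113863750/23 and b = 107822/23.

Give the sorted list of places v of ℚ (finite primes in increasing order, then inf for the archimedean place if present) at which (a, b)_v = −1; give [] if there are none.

(a, b) ≡ (506, 14674) mod (ℚ^×)²; places V = {2, 5, 7, 11, 13, 23, 29, ∞}.
(a,b)_5: α=4, u≡4; β=0, v≡4 (mod 5); (4|5)=+1, (4|5)=+1; sign (−1)^0·+1^0·+1^4 = +1.
(a,b)_11: α=1, u≡8; β=1, v≡1 (mod 11); (8|11)=-1, (1|11)=+1; sign (−1)^1·-1^1·+1^1 = +1.
(a,b)_29: α=0, u≡28; β=1, v≡28 (mod 29); (28|29)=+1, (28|29)=+1; sign (−1)^0·+1^1·+1^0 = +1.
(a,b)_23: α=-1, u≡19; β=-1, v≡21 (mod 23); (19|23)=-1, (21|23)=-1; sign (−1)^1·-1^-1·-1^-1 = -1.
(a,b)_2: α=1, β=1; u≡5, v≡1 (mod 8); ε(u)ε(v)=0·0, αω(v)=1·0, βω(u)=1·1; sum ≡ 1  ⇒  -1.
(a,b)_13: α=2, u≡9; β=2, v≡4 (mod 13); (9|13)=+1, (4|13)=+1; sign (−1)^0·+1^2·+1^2 = +1.
(a,b)_∞: sgn(506)=+, sgn(14674)=+, so +1.
(a,b)_7: α=2, u≡1; β=0, v≡4 (mod 7); (1|7)=+1, (4|7)=+1; sign (−1)^0·+1^0·+1^2 = +1.
(506, 14674 / ℚ) ramifies at {2, 23}: a division algebra.

[2, 23]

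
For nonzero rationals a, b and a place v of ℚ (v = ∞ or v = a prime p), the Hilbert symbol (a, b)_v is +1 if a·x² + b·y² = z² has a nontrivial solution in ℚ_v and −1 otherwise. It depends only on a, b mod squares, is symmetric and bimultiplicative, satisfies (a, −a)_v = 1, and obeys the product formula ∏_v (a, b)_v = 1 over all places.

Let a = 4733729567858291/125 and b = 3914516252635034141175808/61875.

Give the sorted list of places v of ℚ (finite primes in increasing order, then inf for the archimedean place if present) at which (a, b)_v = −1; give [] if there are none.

[5, 23]

(a, b) ≡ (53095, 7337) mod (ℚ^×)²; places V = {2, 3, 5, 7, 11, 13, 23, 29, 37, 41, ∞}.
(a,b)_41: α=1, u≡15; β=2, v≡2 (mod 41); (15|41)=-1, (2|41)=+1; sign (−1)^0·-1^2·+1^1 = +1.
(a,b)_∞: sgn(53095)=+, sgn(7337)=+, so +1.
(a,b)_5: α=-3, u≡1; β=-4, v≡2 (mod 5); (1|5)=+1, (2|5)=-1; sign (−1)^0·+1^-4·-1^-3 = -1.
(a,b)_11: α=2, u≡1; β=-1, v≡6 (mod 11); (1|11)=+1, (6|11)=-1; sign (−1)^0·+1^-1·-1^2 = +1.
(a,b)_13: α=2, u≡9; β=4, v≡6 (mod 13); (9|13)=+1, (6|13)=-1; sign (−1)^0·+1^4·-1^2 = +1.
(a,b)_29: α=2, u≡5; β=3, v≡19 (mod 29); (5|29)=+1, (19|29)=-1; sign (−1)^0·+1^3·-1^2 = +1.
(a,b)_37: α=1, u≡8; β=2, v≡21 (mod 37); (8|37)=-1, (21|37)=+1; sign (−1)^0·-1^2·+1^1 = +1.
(a,b)_23: α=2, u≡19; β=3, v≡15 (mod 23); (19|23)=-1, (15|23)=-1; sign (−1)^0·-1^3·-1^2 = -1.
(a,b)_7: α=3, u≡2; β=2, v≡2 (mod 7); (2|7)=+1, (2|7)=+1; sign (−1)^0·+1^2·+1^3 = +1.
(a,b)_2: α=0, β=12; u≡7, v≡1 (mod 8); ε(u)ε(v)=1·0, αω(v)=0·0, βω(u)=12·0; sum ≡ 0  ⇒  +1.
(a,b)_3: α=0, u≡1; β=-2, v≡2 (mod 3); (1|3)=+1, (2|3)=-1; sign (−1)^0·+1^-2·-1^0 = +1.
|Ram(53095, 7337)| = 2, even; anisotropic at {5, 23}.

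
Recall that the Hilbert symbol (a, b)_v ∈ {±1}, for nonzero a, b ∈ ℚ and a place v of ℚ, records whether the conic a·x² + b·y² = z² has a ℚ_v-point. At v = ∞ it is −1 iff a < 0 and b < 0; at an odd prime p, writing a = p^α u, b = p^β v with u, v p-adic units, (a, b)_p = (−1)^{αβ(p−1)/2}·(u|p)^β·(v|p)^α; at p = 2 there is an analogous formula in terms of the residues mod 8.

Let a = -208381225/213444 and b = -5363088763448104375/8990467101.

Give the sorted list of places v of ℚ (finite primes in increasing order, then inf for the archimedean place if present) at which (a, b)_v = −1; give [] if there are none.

(a, b) ≡ (-49321, -976703763) mod (ℚ^×)²; places V = {2, 3, 5, 7, 11, 13, 17, 19, 23, 31, 37, 41, 43, 47, ∞}.
(a,b)_17: α=0, u≡13; β=4, v≡9 (mod 17); (13|17)=+1, (9|17)=+1; sign (−1)^0·+1^4·+1^0 = +1.
(a,b)_31: α=1, u≡21; β=1, v≡23 (mod 31); (21|31)=-1, (23|31)=-1; sign (−1)^1·-1^1·-1^1 = -1.
(a,b)_47: α=0, u≡44; β=2, v≡13 (mod 47); (44|47)=-1, (13|47)=-1; sign (−1)^0·-1^2·-1^0 = +1.
(a,b)_37: α=1, u≡9; β=1, v≡22 (mod 37); (9|37)=+1, (22|37)=-1; sign (−1)^0·+1^1·-1^1 = -1.
(a,b)_7: α=-2, u≡2; β=-1, v≡2 (mod 7); (2|7)=+1, (2|7)=+1; sign (−1)^0·+1^-1·+1^-2 = +1.
(a,b)_5: α=2, u≡4; β=4, v≡3 (mod 5); (4|5)=+1, (3|5)=-1; sign (−1)^0·+1^4·-1^2 = +1.
(a,b)_∞: sgn(-49321)=−, sgn(-976703763)=−, so -1.
(a,b)_13: α=2, u≡9; β=0, v≡3 (mod 13); (9|13)=+1, (3|13)=+1; sign (−1)^0·+1^0·+1^2 = +1.
(a,b)_2: α=-2, β=0; u≡7, v≡5 (mod 8); ε(u)ε(v)=1·0, αω(v)=-2·1, βω(u)=0·0; sum ≡ 0  ⇒  +1.
(a,b)_23: α=0, u≡10; β=1, v≡9 (mod 23); (10|23)=-1, (9|23)=+1; sign (−1)^0·-1^1·+1^0 = -1.
(a,b)_3: α=-2, u≡2; β=-5, v≡2 (mod 3); (2|3)=-1, (2|3)=-1; sign (−1)^0·-1^-5·-1^-2 = -1.
(a,b)_11: α=-2, u≡9; β=-4, v≡9 (mod 11); (9|11)=+1, (9|11)=+1; sign (−1)^0·+1^-4·+1^-2 = +1.
(a,b)_41: α=0, u≡39; β=1, v≡40 (mod 41); (39|41)=+1, (40|41)=+1; sign (−1)^0·+1^1·+1^0 = +1.
(a,b)_19: α=0, u≡18; β=-2, v≡15 (mod 19); (18|19)=-1, (15|19)=-1; sign (−1)^0·-1^-2·-1^0 = +1.
(a,b)_43: α=1, u≡13; β=1, v≡21 (mod 43); (13|43)=+1, (21|43)=+1; sign (−1)^1·+1^1·+1^1 = -1.
(-49321, -976703763 / ℚ) ramifies at {3, 23, 31, 37, 43, ∞}: a division algebra.

[3, 23, 31, 37, 43, inf]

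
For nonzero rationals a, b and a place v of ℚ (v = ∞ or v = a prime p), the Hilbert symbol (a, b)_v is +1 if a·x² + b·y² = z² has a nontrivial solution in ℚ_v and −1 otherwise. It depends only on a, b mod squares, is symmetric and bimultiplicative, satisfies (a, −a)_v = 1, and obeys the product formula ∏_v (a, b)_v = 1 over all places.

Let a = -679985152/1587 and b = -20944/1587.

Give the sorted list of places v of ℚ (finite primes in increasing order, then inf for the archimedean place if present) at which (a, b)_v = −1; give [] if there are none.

(a, b) ≡ (-21, -3927) mod (ℚ^×)²; places V = {2, 3, 7, 11, 17, 23, ∞}.
(a,b)_7: α=3, u≡4; β=1, v≡5 (mod 7); (4|7)=+1, (5|7)=-1; sign (−1)^1·+1^1·-1^3 = +1.
(a,b)_17: α=0, u≡4; β=1, v≡10 (mod 17); (4|17)=+1, (10|17)=-1; sign (−1)^0·+1^1·-1^0 = +1.
(a,b)_23: α=-2, u≡9; β=-2, v≡3 (mod 23); (9|23)=+1, (3|23)=+1; sign (−1)^0·+1^-2·+1^-2 = +1.
(a,b)_3: α=-1, u≡2; β=-1, v≡2 (mod 3); (2|3)=-1, (2|3)=-1; sign (−1)^1·-1^-1·-1^-1 = -1.
(a,b)_∞: sgn(-21)=−, sgn(-3927)=−, so -1.
(a,b)_11: α=2, u≡4; β=1, v≡7 (mod 11); (4|11)=+1, (7|11)=-1; sign (−1)^0·+1^1·-1^2 = +1.
(a,b)_2: α=14, β=4; u≡3, v≡1 (mod 8); ε(u)ε(v)=1·0, αω(v)=14·0, βω(u)=4·1; sum ≡ 0  ⇒  +1.
|Ram(-21, -3927)| = 2, even; anisotropic at {3, ∞}.

[3, inf]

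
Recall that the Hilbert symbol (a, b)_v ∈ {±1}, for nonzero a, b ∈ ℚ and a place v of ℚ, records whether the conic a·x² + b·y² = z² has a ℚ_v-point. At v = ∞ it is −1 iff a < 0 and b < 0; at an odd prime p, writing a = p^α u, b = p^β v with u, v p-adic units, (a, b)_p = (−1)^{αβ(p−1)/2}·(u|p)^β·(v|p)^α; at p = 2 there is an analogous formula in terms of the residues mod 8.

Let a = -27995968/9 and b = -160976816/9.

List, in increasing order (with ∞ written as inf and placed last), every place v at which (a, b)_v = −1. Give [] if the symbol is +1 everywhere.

[7, 11, 19, inf]

Mod squares: a ≡ -437437, b ≡ -19019. Check v ∈ {∞, 2, 3, 7, 11, 13, 19, 23}.
v=7: a=7^1·(≡6), b=7^1·(≡3) mod 7; (6|7)=-1, (3|7)=-1; (−1)^{1·1·3}·(-1)^1·(-1)^1 = -1.
v=3: a=3^-2·(≡2), b=3^-2·(≡1) mod 3; (2|3)=-1, (1|3)=+1; (−1)^{-2·-2·1}·(-1)^-2·(+1)^-2 = +1.
v=∞: -437437 < 0 and -19019 < 0  ⇒  (a,b)_∞ = -1.
v=23: a=23^1·(≡4), b=23^2·(≡1) mod 23; (4|23)=+1, (1|23)=+1; (−1)^{1·2·11}·(+1)^2·(+1)^1 = +1.
v=19: a=19^1·(≡6), b=19^1·(≡6) mod 19; (6|19)=+1, (6|19)=+1; (−1)^{1·1·9}·(+1)^1·(+1)^1 = -1.
v=11: a=11^1·(≡9), b=11^1·(≡5) mod 11; (9|11)=+1, (5|11)=+1; (−1)^{1·1·5}·(+1)^1·(+1)^1 = -1.
v=2: v_2(a)=6, v_2(b)=4; units ≡ 3, 5 (mod 8); ε·ε+αω+βω = 1·0+6·1+4·1 ≡ 0  ⇒  (a,b)_2 = +1.
v=13: a=13^1·(≡2), b=13^1·(≡5) mod 13; (2|13)=-1, (5|13)=-1; (−1)^{1·1·6}·(-1)^1·(-1)^1 = +1.
Ram(-437437, -19019) = {7, 11, 19, ∞}; no ℚ_7-point on the conic.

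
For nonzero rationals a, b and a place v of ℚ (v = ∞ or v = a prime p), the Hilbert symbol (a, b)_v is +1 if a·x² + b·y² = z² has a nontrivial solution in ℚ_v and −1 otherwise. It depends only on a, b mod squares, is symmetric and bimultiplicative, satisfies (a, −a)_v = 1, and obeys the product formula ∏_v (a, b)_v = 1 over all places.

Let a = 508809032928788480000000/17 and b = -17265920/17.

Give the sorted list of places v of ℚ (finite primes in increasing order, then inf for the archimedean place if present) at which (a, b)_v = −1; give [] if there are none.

Mod squares: a ≡ 35543515, b ≡ -1146565. Check v ∈ {∞, 2, 5, 7, 17, 31, 41, 47}.
v=17: a=17^-1·(≡16), b=17^-1·(≡11) mod 17; (16|17)=+1, (11|17)=-1; (−1)^{-1·-1·8}·(+1)^-1·(-1)^-1 = -1.
v=47: a=47^3·(≡11), b=47^1·(≡41) mod 47; (11|47)=-1, (41|47)=-1; (−1)^{3·1·23}·(-1)^1·(-1)^3 = -1.
v=7: a=7^1·(≡3), b=7^1·(≡3) mod 7; (3|7)=-1, (3|7)=-1; (−1)^{1·1·3}·(-1)^1·(-1)^1 = -1.
v=2: v_2(a)=22, v_2(b)=8; units ≡ 3, 3 (mod 8); ε·ε+αω+βω = 1·1+22·1+8·1 ≡ 1  ⇒  (a,b)_2 = -1.
v=5: a=5^7·(≡2), b=5^1·(≡3) mod 5; (2|5)=-1, (3|5)=-1; (−1)^{7·1·2}·(-1)^1·(-1)^7 = +1.
v=∞: 35543515 > 0 and -1146565 < 0  ⇒  (a,b)_∞ = +1.
v=31: a=31^1·(≡21), b=31^0·(≡7) mod 31; (21|31)=-1, (7|31)=+1; (−1)^{1·0·15}·(-1)^0·(+1)^1 = +1.
v=41: a=41^3·(≡11), b=41^1·(≡26) mod 41; (11|41)=-1, (26|41)=-1; (−1)^{3·1·20}·(-1)^1·(-1)^3 = +1.
(35543515, -1146565 / ℚ) ramifies at {2, 7, 17, 47}: a division algebra.

[2, 7, 17, 47]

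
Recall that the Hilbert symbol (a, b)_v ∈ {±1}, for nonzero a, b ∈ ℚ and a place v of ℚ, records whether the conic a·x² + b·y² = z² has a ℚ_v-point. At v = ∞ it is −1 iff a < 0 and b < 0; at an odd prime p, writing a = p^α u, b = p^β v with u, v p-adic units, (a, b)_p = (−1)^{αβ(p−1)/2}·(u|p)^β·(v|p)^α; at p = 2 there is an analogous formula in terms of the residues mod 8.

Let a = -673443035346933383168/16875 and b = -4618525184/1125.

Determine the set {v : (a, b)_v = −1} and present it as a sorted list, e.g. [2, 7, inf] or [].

[2, 3, 7, 13, 17, inf]

(a, b) ≡ (-4641, -130) mod (ℚ^×)²; places V = {2, 3, 5, 7, 13, 17, ∞}.
(a,b)_3: α=-3, u≡1; β=-2, v≡2 (mod 3); (1|3)=+1, (2|3)=-1; sign (−1)^0·+1^-2·-1^-3 = -1.
(a,b)_∞: sgn(-4641)=−, sgn(-130)=−, so -1.
(a,b)_17: α=5, u≡15; β=2, v≡5 (mod 17); (15|17)=+1, (5|17)=-1; sign (−1)^0·+1^2·-1^5 = -1.
(a,b)_13: α=3, u≡8; β=1, v≡3 (mod 13); (8|13)=-1, (3|13)=+1; sign (−1)^0·-1^1·+1^3 = -1.
(a,b)_2: α=18, β=9; u≡7, v≡7 (mod 8); ε(u)ε(v)=1·1, αω(v)=18·0, βω(u)=9·0; sum ≡ 1  ⇒  -1.
(a,b)_7: α=7, u≡1; β=4, v≡6 (mod 7); (1|7)=+1, (6|7)=-1; sign (−1)^0·+1^4·-1^7 = -1.
(a,b)_5: α=-4, u≡1; β=-3, v≡4 (mod 5); (1|5)=+1, (4|5)=+1; sign (−1)^0·+1^-3·+1^-4 = +1.
(-4641, -130 / ℚ) ramifies at {2, 3, 7, 13, 17, ∞}: a division algebra.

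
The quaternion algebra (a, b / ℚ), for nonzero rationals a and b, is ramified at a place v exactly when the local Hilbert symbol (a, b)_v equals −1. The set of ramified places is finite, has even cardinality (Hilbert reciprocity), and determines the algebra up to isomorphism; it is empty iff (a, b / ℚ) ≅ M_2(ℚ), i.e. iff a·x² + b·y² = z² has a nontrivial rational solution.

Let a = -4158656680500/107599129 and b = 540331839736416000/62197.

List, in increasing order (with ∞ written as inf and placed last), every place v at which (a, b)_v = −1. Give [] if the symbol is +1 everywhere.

(a, b) ≡ (-1164205, 16062203755) mod (ℚ^×)²; places V = {2, 3, 5, 7, 11, 13, 17, 19, 23, 29, 31, 37, 41, ∞}.
(a,b)_41: α=-2, u≡21; β=-2, v≡36 (mod 41); (21|41)=+1, (36|41)=+1; sign (−1)^0·+1^-2·+1^-2 = +1.
(a,b)_17: α=0, u≡6; β=1, v≡6 (mod 17); (6|17)=-1, (6|17)=-1; sign (−1)^0·-1^1·-1^0 = -1.
(a,b)_∞: sgn(-1164205)=−, sgn(16062203755)=+, so +1.
(a,b)_3: α=6, u≡2; β=4, v≡1 (mod 3); (2|3)=-1, (1|3)=+1; sign (−1)^0·-1^4·+1^6 = +1.
(a,b)_19: α=0, u≡5; β=1, v≡4 (mod 19); (5|19)=+1, (4|19)=+1; sign (−1)^0·+1^1·+1^0 = +1.
(a,b)_5: α=3, u≡4; β=3, v≡4 (mod 5); (4|5)=+1, (4|5)=+1; sign (−1)^0·+1^3·+1^3 = +1.
(a,b)_31: α=1, u≡21; β=1, v≡24 (mod 31); (21|31)=-1, (24|31)=-1; sign (−1)^1·-1^1·-1^1 = -1.
(a,b)_23: α=-2, u≡12; β=1, v≡12 (mod 23); (12|23)=+1, (12|23)=+1; sign (−1)^0·+1^1·+1^-2 = +1.
(a,b)_13: α=0, u≡3; β=1, v≡9 (mod 13); (3|13)=+1, (9|13)=+1; sign (−1)^0·+1^1·+1^0 = +1.
(a,b)_11: α=-2, u≡7; β=0, v≡3 (mod 11); (7|11)=-1, (3|11)=+1; sign (−1)^0·-1^0·+1^-2 = +1.
(a,b)_37: α=1, u≡20; β=-1, v≡17 (mod 37); (20|37)=-1, (17|37)=-1; sign (−1)^0·-1^-1·-1^1 = +1.
(a,b)_7: α=3, u≡3; β=4, v≡6 (mod 7); (3|7)=-1, (6|7)=-1; sign (−1)^0·-1^4·-1^3 = -1.
(a,b)_29: α=1, u≡23; β=1, v≡22 (mod 29); (23|29)=+1, (22|29)=+1; sign (−1)^0·+1^1·+1^1 = +1.
(a,b)_2: α=2, β=8; u≡3, v≡3 (mod 8); ε(u)ε(v)=1·1, αω(v)=2·1, βω(u)=8·1; sum ≡ 1  ⇒  -1.
(-1164205, 16062203755 / ℚ) ramifies at {2, 7, 17, 31}: a division algebra.

[2, 7, 17, 31]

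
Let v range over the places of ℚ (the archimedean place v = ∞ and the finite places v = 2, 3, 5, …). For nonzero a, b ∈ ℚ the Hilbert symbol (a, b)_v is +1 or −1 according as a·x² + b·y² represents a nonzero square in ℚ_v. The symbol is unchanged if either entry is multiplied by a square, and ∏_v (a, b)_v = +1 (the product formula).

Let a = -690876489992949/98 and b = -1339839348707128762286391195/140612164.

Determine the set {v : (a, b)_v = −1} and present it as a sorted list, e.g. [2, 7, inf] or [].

[2, 3, 5, 17, 37, inf]

Mod squares: a ≡ -66378, b ≡ -80155. Check v ∈ {∞, 2, 3, 5, 7, 11, 13, 17, 23, 37, 41}.
v=2: v_2(a)=-1, v_2(b)=-2; units ≡ 3, 5 (mod 8); ε·ε+αω+βω = 1·0+-1·1+-2·1 ≡ 1  ⇒  (a,b)_2 = -1.
v=11: a=11^0·(≡7), b=11^-4·(≡7) mod 11; (7|11)=-1, (7|11)=-1; (−1)^{0·-4·5}·(-1)^-4·(-1)^0 = +1.
v=7: a=7^-2·(≡3), b=7^-4·(≡2) mod 7; (3|7)=-1, (2|7)=+1; (−1)^{-2·-4·3}·(-1)^-4·(+1)^-2 = +1.
v=13: a=13^1·(≡10), b=13^2·(≡4) mod 13; (10|13)=+1, (4|13)=+1; (−1)^{1·2·6}·(+1)^2·(+1)^1 = +1.
v=5: a=5^0·(≡2), b=5^1·(≡4) mod 5; (2|5)=-1, (4|5)=+1; (−1)^{0·1·2}·(-1)^1·(+1)^0 = -1.
v=17: a=17^2·(≡3), b=17^3·(≡7) mod 17; (3|17)=-1, (7|17)=-1; (−1)^{2·3·8}·(-1)^3·(-1)^2 = -1.
v=3: a=3^5·(≡2), b=3^12·(≡2) mod 3; (2|3)=-1, (2|3)=-1; (−1)^{5·12·1}·(-1)^12·(-1)^5 = -1.
v=41: a=41^2·(≡31), b=41^3·(≡29) mod 41; (31|41)=+1, (29|41)=-1; (−1)^{2·3·20}·(+1)^3·(-1)^2 = +1.
v=∞: -66378 < 0 and -80155 < 0  ⇒  (a,b)_∞ = -1.
v=37: a=37^1·(≡15), b=37^2·(≡13) mod 37; (15|37)=-1, (13|37)=-1; (−1)^{1·2·18}·(-1)^2·(-1)^1 = -1.
v=23: a=23^3·(≡13), b=23^5·(≡15) mod 23; (13|23)=+1, (15|23)=-1; (−1)^{3·5·11}·(+1)^5·(-1)^3 = +1.
Ram(-66378, -80155) = {2, 3, 5, 17, 37, ∞}; no ℚ_2-point on the conic.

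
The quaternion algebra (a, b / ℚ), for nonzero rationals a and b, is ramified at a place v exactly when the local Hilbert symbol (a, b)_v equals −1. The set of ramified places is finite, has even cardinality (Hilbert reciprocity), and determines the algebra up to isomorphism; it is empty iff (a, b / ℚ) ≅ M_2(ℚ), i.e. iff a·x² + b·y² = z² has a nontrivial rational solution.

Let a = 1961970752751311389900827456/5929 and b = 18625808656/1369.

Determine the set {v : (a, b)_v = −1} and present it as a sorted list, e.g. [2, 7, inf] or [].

[29, 41]

Mod squares: a ≡ 819221, b ≡ 28249. Check v ∈ {∞, 2, 3, 7, 11, 13, 17, 23, 29, 37, 41, 53}.
v=7: a=7^-2·(≡4), b=7^2·(≡2) mod 7; (4|7)=+1, (2|7)=+1; (−1)^{-2·2·3}·(+1)^2·(+1)^-2 = +1.
v=41: a=41^1·(≡22), b=41^1·(≡9) mod 41; (22|41)=-1, (9|41)=+1; (−1)^{1·1·20}·(-1)^1·(+1)^1 = -1.
v=11: a=11^-2·(≡7), b=11^0·(≡3) mod 11; (7|11)=-1, (3|11)=+1; (−1)^{-2·0·5}·(-1)^0·(+1)^-2 = +1.
v=13: a=13^3·(≡8), b=13^1·(≡5) mod 13; (8|13)=-1, (5|13)=-1; (−1)^{3·1·6}·(-1)^1·(-1)^3 = +1.
v=17: a=17^2·(≡15), b=17^0·(≡10) mod 17; (15|17)=+1, (10|17)=-1; (−1)^{2·0·8}·(+1)^0·(-1)^2 = +1.
v=∞: 819221 > 0 and 28249 > 0  ⇒  (a,b)_∞ = +1.
v=23: a=23^2·(≡10), b=23^0·(≡7) mod 23; (10|23)=-1, (7|23)=-1; (−1)^{2·0·11}·(-1)^0·(-1)^2 = +1.
v=37: a=37^0·(≡36), b=37^-2·(≡35) mod 37; (36|37)=+1, (35|37)=-1; (−1)^{0·-2·18}·(+1)^-2·(-1)^0 = +1.
v=2: v_2(a)=6, v_2(b)=4; units ≡ 5, 1 (mod 8); ε·ε+αω+βω = 0·0+6·0+4·1 ≡ 0  ⇒  (a,b)_2 = +1.
v=53: a=53^3·(≡41), b=53^1·(≡45) mod 53; (41|53)=-1, (45|53)=-1; (−1)^{3·1·26}·(-1)^1·(-1)^3 = +1.
v=29: a=29^5·(≡21), b=29^2·(≡15) mod 29; (21|29)=-1, (15|29)=-1; (−1)^{5·2·14}·(-1)^2·(-1)^5 = -1.
v=3: a=3^6·(≡2), b=3^0·(≡1) mod 3; (2|3)=-1, (1|3)=+1; (−1)^{6·0·1}·(-1)^0·(+1)^6 = +1.
Ram(819221, 28249) = {29, 41}; no ℚ_29-point on the conic.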